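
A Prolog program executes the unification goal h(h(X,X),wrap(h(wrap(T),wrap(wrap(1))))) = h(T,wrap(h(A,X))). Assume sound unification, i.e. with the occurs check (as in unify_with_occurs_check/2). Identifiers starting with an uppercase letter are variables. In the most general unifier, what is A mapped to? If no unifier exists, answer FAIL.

Decompose h/2: h(X,X) = T,  wrap(h(wrap(T),wrap(wrap(1)))) = wrap(h(A,X)).
Bind T := h(X,X); substituting into the remaining equation gives: wrap(h(wrap(h(X,X)),wrap(wrap(1)))) = wrap(h(A,X)).
Decompose wrap/1: h(wrap(h(X,X)),wrap(wrap(1))) = h(A,X).
Decompose h/2: wrap(h(X,X)) = A,  wrap(wrap(1)) = X.
Bind A := wrap(h(X,X)); no other remaining equation mentions A.
Bind X := wrap(wrap(1)). Substituting into the earlier bindings gives T := h(wrap(wrap(1)),wrap(wrap(1))), A := wrap(h(wrap(wrap(1)),wrap(wrap(1)))).
MGU = { T -> h(wrap(wrap(1)),wrap(wrap(1))), A -> wrap(h(wrap(wrap(1)),wrap(wrap(1)))), X -> wrap(wrap(1)) }, so A -> wrap(h(wrap(wrap(1)),wrap(wrap(1)))).

wrap(h(wrap(wrap(1)),wrap(wrap(1))))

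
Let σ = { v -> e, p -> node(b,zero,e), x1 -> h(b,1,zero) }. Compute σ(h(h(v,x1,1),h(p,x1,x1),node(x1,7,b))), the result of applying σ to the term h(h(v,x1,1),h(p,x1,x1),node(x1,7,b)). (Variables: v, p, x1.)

Replace each occurrence of v with e.
Replace each occurrence of p with node(b,zero,e).
Replace each occurrence of x1 with h(b,1,zero).
Result: h(h(e,h(b,1,zero),1),h(node(b,zero,e),h(b,1,zero),h(b,1,zero)),node(h(b,1,zero),7,b)).

h(h(e,h(b,1,zero),1),h(node(b,zero,e),h(b,1,zero),h(b,1,zero)),node(h(b,1,zero),7,b))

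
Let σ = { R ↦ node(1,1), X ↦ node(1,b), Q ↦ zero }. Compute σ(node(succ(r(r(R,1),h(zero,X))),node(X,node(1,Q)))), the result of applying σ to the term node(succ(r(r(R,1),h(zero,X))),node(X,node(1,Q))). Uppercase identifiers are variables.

Replace each occurrence of R with node(1,1).
Replace each occurrence of X with node(1,b).
Replace each occurrence of Q with zero.
Result: node(succ(r(r(node(1,1),1),h(zero,node(1,b)))),node(node(1,b),node(1,zero))).

node(succ(r(r(node(1,1),1),h(zero,node(1,b)))),node(node(1,b),node(1,zero)))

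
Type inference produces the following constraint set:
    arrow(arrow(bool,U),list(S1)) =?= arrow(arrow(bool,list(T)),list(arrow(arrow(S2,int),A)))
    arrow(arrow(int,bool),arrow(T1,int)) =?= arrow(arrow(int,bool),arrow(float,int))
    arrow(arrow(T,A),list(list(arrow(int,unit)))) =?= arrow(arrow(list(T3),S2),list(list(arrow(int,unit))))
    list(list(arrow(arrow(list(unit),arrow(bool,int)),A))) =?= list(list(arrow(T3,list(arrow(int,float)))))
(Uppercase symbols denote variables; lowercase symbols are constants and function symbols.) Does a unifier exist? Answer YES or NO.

YES

Decompose arrow/2: arrow(bool,U) =?= arrow(bool,list(T)),  list(S1) =?= list(arrow(arrow(S2,int),A)).
Decompose arrow/2: bool =?= bool,  U =?= list(T).
Delete trivial equation bool =?= bool.
Bind U := list(T); no other remaining equation mentions U.
Decompose list/1: S1 =?= arrow(arrow(S2,int),A).
Bind S1 := arrow(arrow(S2,int),A); no other remaining equation mentions S1.
Decompose arrow/2: arrow(int,bool) =?= arrow(int,bool),  arrow(T1,int) =?= arrow(float,int).
Delete trivial equation arrow(int,bool) =?= arrow(int,bool).
Decompose arrow/2: T1 =?= float,  int =?= int.
Bind T1 := float; no other remaining equation mentions T1.
Delete trivial equation int =?= int.
Decompose arrow/2: arrow(T,A) =?= arrow(list(T3),S2),  list(list(arrow(int,unit))) =?= list(list(arrow(int,unit))).
Decompose arrow/2: T =?= list(T3),  A =?= S2.
Bind T := list(T3); no other remaining equation mentions T. Substituting into the earlier binding gives U := list(list(T3)).
Bind A := S2; substituting into the one remaining equation that mentions A gives: list(list(arrow(arrow(list(unit),arrow(bool,int)),S2))) =?= list(list(arrow(T3,list(arrow(int,float))))). Substituting into the earlier binding gives S1 := arrow(arrow(S2,int),S2).
Delete trivial equation list(list(arrow(int,unit))) =?= list(list(arrow(int,unit))).
Decompose list/1: list(arrow(arrow(list(unit),arrow(bool,int)),S2)) =?= list(arrow(T3,list(arrow(int,float)))).
Decompose list/1: arrow(arrow(list(unit),arrow(bool,int)),S2) =?= arrow(T3,list(arrow(int,float))).
Decompose arrow/2: arrow(list(unit),arrow(bool,int)) =?= T3,  S2 =?= list(arrow(int,float)).
Bind T3 := arrow(list(unit),arrow(bool,int)); no other remaining equation mentions T3. Substituting into the earlier bindings gives U := list(list(arrow(list(unit),arrow(bool,int)))), T := list(arrow(list(unit),arrow(bool,int))).
Bind S2 := list(arrow(int,float)). Substituting into the earlier bindings gives S1 := arrow(arrow(list(arrow(int,float)),int),list(arrow(int,float))), A := list(arrow(int,float)).
No equations remain and no clash or occurs-check failure arose, so a unifier exists.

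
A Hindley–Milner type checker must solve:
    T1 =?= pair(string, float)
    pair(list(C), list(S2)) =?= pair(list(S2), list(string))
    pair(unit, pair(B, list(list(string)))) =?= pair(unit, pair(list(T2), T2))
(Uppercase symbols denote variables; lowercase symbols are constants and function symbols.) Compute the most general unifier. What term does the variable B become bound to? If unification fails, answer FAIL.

list(list(list(string)))

Bind T1 := pair(string, float); no other remaining equation mentions T1.
Decompose pair/2: list(C) =?= list(S2),  list(S2) =?= list(string).
Decompose list/1: C =?= S2.
Bind C := S2; no other remaining equation mentions C.
Decompose list/1: S2 =?= string.
Bind S2 := string; no other remaining equation mentions S2. Substituting into the earlier binding gives C := string.
Decompose pair/2: unit =?= unit,  pair(B, list(list(string))) =?= pair(list(T2), T2).
Delete trivial equation unit =?= unit.
Decompose pair/2: B =?= list(T2),  list(list(string)) =?= T2.
Bind B := list(T2); no other remaining equation mentions B.
Bind T2 := list(list(string)). Substituting into the earlier binding gives B := list(list(list(string))).
MGU = { T1 ↦ pair(string, float), C ↦ string, S2 ↦ string, B ↦ list(list(list(string))), T2 ↦ list(list(string)) }, so B ↦ list(list(list(string))).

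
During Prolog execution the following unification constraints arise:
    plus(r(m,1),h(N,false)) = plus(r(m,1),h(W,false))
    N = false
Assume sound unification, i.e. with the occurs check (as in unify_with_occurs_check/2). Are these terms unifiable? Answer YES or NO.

YES

Decompose plus/2: r(m,1) = r(m,1),  h(N,false) = h(W,false).
Delete trivial equation r(m,1) = r(m,1).
Decompose h/2: N = W,  false = false.
Bind N := W; substituting into the one remaining equation that mentions N gives: W = false.
Delete trivial equation false = false.
Bind W := false. Substituting into the earlier binding gives N := false.
No equations remain and no clash or occurs-check failure arose, so a unifier exists.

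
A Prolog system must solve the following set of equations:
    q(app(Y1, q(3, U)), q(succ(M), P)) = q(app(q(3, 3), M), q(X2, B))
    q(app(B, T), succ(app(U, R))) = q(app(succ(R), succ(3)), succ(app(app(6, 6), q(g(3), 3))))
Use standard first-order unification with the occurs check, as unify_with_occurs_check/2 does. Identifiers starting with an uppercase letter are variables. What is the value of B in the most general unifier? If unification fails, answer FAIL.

Decompose q/2: app(Y1, q(3, U)) = app(q(3, 3), M),  q(succ(M), P) = q(X2, B).
Decompose app/2: Y1 = q(3, 3),  q(3, U) = M.
Bind Y1 := q(3, 3); no other remaining equation mentions Y1.
Bind M := q(3, U); substituting into the one remaining equation that mentions M gives: q(succ(q(3, U)), P) = q(X2, B).
Decompose q/2: succ(q(3, U)) = X2,  P = B.
Bind X2 := succ(q(3, U)); no other remaining equation mentions X2.
Bind P := B; no other remaining equation mentions P.
Decompose q/2: app(B, T) = app(succ(R), succ(3)),  succ(app(U, R)) = succ(app(app(6, 6), q(g(3), 3))).
Decompose app/2: B = succ(R),  T = succ(3).
Bind B := succ(R); no other remaining equation mentions B. Substituting into the earlier binding gives P := succ(R).
Bind T := succ(3); no other remaining equation mentions T.
Decompose succ/1: app(U, R) = app(app(6, 6), q(g(3), 3)).
Decompose app/2: U = app(6, 6),  R = q(g(3), 3).
Bind U := app(6, 6); no other remaining equation mentions U. Substituting into the earlier bindings gives M := q(3, app(6, 6)), X2 := succ(q(3, app(6, 6))).
Bind R := q(g(3), 3). Substituting into the earlier bindings gives P := succ(q(g(3), 3)), B := succ(q(g(3), 3)).
MGU = { Y1 = q(3, 3), M = q(3, app(6, 6)), X2 = succ(q(3, app(6, 6))), P = succ(q(g(3), 3)), B = succ(q(g(3), 3)), T = succ(3), U = app(6, 6), R = q(g(3), 3) }, so B = succ(q(g(3), 3)).

succ(q(g(3), 3))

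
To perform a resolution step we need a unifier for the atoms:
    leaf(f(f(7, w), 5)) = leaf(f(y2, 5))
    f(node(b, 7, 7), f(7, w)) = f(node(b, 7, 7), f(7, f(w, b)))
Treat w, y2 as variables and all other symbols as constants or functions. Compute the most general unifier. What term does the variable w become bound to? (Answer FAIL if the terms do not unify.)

Decompose leaf/1: f(f(7, w), 5) = f(y2, 5).
Decompose f/2: f(7, w) = y2,  5 = 5.
Bind y2 := f(7, w); no other remaining equation mentions y2.
Delete trivial equation 5 = 5.
Decompose f/2: node(b, 7, 7) = node(b, 7, 7),  f(7, w) = f(7, f(w, b)).
Delete trivial equation node(b, 7, 7) = node(b, 7, 7).
Decompose f/2: 7 = 7,  w = f(w, b).
Delete trivial equation 7 = 7.
Occurs check fails: w occurs in f(w, b); the equation w = f(w, b) has no finite solution.

FAIL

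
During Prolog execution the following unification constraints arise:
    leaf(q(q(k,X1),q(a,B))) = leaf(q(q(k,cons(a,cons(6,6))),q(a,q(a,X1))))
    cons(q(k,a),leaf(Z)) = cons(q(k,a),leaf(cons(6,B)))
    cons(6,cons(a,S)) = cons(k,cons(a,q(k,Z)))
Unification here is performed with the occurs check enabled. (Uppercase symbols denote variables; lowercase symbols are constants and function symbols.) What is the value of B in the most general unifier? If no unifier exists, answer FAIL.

Decompose leaf/1: q(q(k,X1),q(a,B)) = q(q(k,cons(a,cons(6,6))),q(a,q(a,X1))).
Decompose q/2: q(k,X1) = q(k,cons(a,cons(6,6))),  q(a,B) = q(a,q(a,X1)).
Decompose q/2: k = k,  X1 = cons(a,cons(6,6)).
Delete trivial equation k = k.
Bind X1 := cons(a,cons(6,6)); substituting into the one remaining equation that mentions X1 gives: q(a,B) = q(a,q(a,cons(a,cons(6,6)))).
Decompose q/2: a = a,  B = q(a,cons(a,cons(6,6))).
Delete trivial equation a = a.
Bind B := q(a,cons(a,cons(6,6))); substituting into the one remaining equation that mentions B gives: cons(q(k,a),leaf(Z)) = cons(q(k,a),leaf(cons(6,q(a,cons(a,cons(6,6)))))).
Decompose cons/2: q(k,a) = q(k,a),  leaf(Z) = leaf(cons(6,q(a,cons(a,cons(6,6))))).
Delete trivial equation q(k,a) = q(k,a).
Decompose leaf/1: Z = cons(6,q(a,cons(a,cons(6,6)))).
Bind Z := cons(6,q(a,cons(a,cons(6,6)))); substituting into the remaining equation gives: cons(6,cons(a,S)) = cons(k,cons(a,q(k,cons(6,q(a,cons(a,cons(6,6))))))).
Decompose cons/2: 6 = k,  cons(a,S) = cons(a,q(k,cons(6,q(a,cons(a,cons(6,6)))))).
Clash: constants 6 and k differ; no unifier exists.

FAIL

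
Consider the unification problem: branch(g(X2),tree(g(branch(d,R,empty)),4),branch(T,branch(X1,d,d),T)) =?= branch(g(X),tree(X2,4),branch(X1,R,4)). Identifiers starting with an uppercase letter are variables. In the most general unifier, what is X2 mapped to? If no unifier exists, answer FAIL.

g(branch(d,branch(4,d,d),empty))

Decompose branch/3: g(X2) =?= g(X),  tree(g(branch(d,R,empty)),4) =?= tree(X2,4),  branch(T,branch(X1,d,d),T) =?= branch(X1,R,4).
Decompose g/1: X2 =?= X.
Bind X2 := X; substituting into the one remaining equation that mentions X2 gives: tree(g(branch(d,R,empty)),4) =?= tree(X,4).
Decompose tree/2: g(branch(d,R,empty)) =?= X,  4 =?= 4.
Bind X := g(branch(d,R,empty)); no other remaining equation mentions X. Substituting into the earlier binding gives X2 := g(branch(d,R,empty)).
Delete trivial equation 4 =?= 4.
Decompose branch/3: T =?= X1,  branch(X1,d,d) =?= R,  T =?= 4.
Bind T := X1; substituting into the one remaining equation that mentions T gives: X1 =?= 4.
Bind R := branch(X1,d,d); no other remaining equation mentions R. Substituting into the earlier bindings gives X2 := g(branch(d,branch(X1,d,d),empty)), X := g(branch(d,branch(X1,d,d),empty)).
Bind X1 := 4. Substituting into the earlier bindings gives X2 := g(branch(d,branch(4,d,d),empty)), X := g(branch(d,branch(4,d,d),empty)), T := 4, R := branch(4,d,d).
MGU = { X2 ↦ g(branch(d,branch(4,d,d),empty)), X ↦ g(branch(d,branch(4,d,d),empty)), T ↦ 4, R ↦ branch(4,d,d), X1 ↦ 4 }, so X2 ↦ g(branch(d,branch(4,d,d),empty)).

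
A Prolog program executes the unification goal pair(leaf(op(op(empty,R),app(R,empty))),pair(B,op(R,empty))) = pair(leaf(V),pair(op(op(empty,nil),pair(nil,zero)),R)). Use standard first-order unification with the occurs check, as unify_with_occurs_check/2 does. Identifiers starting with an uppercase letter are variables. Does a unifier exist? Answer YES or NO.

Decompose pair/2: leaf(op(op(empty,R),app(R,empty))) = leaf(V),  pair(B,op(R,empty)) = pair(op(op(empty,nil),pair(nil,zero)),R).
Decompose leaf/1: op(op(empty,R),app(R,empty)) = V.
Bind V := op(op(empty,R),app(R,empty)); no other remaining equation mentions V.
Decompose pair/2: B = op(op(empty,nil),pair(nil,zero)),  op(R,empty) = R.
Bind B := op(op(empty,nil),pair(nil,zero)); no other remaining equation mentions B.
Occurs check fails: R occurs in op(R,empty); the equation R = op(R,empty) has no finite solution.

NO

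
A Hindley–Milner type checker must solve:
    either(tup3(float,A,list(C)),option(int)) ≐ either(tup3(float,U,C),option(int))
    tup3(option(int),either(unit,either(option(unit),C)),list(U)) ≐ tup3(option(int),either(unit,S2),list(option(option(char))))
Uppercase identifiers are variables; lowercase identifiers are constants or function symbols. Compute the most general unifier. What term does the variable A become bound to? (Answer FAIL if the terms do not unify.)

Decompose either/2: tup3(float,A,list(C)) ≐ tup3(float,U,C),  option(int) ≐ option(int).
Decompose tup3/3: float ≐ float,  A ≐ U,  list(C) ≐ C.
Delete trivial equation float ≐ float.
Bind A := U; no other remaining equation mentions A.
Occurs check fails: C occurs in list(C); the equation C ≐ list(C) has no finite solution.

FAIL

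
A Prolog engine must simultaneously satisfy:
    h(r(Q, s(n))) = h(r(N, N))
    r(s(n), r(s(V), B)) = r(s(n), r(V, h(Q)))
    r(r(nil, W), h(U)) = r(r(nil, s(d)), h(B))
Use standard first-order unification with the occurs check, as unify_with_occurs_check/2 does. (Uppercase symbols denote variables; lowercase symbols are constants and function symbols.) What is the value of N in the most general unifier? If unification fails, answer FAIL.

Decompose h/1: r(Q, s(n)) = r(N, N).
Decompose r/2: Q = N,  s(n) = N.
Bind Q := N; substituting into the one remaining equation that mentions Q gives: r(s(n), r(s(V), B)) = r(s(n), r(V, h(N))).
Bind N := s(n); substituting into the one remaining equation that mentions N gives: r(s(n), r(s(V), B)) = r(s(n), r(V, h(s(n)))). Substituting into the earlier binding gives Q := s(n).
Decompose r/2: s(n) = s(n),  r(s(V), B) = r(V, h(s(n))).
Delete trivial equation s(n) = s(n).
Decompose r/2: s(V) = V,  B = h(s(n)).
Occurs check fails: V occurs in s(V); the equation V = s(V) has no finite solution.

FAIL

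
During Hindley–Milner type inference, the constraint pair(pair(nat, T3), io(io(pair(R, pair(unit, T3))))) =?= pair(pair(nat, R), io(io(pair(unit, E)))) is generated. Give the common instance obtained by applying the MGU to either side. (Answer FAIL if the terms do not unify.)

Decompose pair/2: pair(nat, T3) =?= pair(nat, R),  io(io(pair(R, pair(unit, T3)))) =?= io(io(pair(unit, E))).
Decompose pair/2: nat =?= nat,  T3 =?= R.
Delete trivial equation nat =?= nat.
Bind T3 := R; substituting into the remaining equation gives: io(io(pair(R, pair(unit, R)))) =?= io(io(pair(unit, E))).
Decompose io/1: io(pair(R, pair(unit, R))) =?= io(pair(unit, E)).
Decompose io/1: pair(R, pair(unit, R)) =?= pair(unit, E).
Decompose pair/2: R =?= unit,  pair(unit, R) =?= E.
Bind R := unit; substituting into the remaining equation gives: pair(unit, unit) =?= E. Substituting into the earlier binding gives T3 := unit.
Bind E := pair(unit, unit).
Applying the MGU to either side gives pair(pair(nat, unit), io(io(pair(unit, pair(unit, unit))))).

pair(pair(nat, unit), io(io(pair(unit, pair(unit, unit)))))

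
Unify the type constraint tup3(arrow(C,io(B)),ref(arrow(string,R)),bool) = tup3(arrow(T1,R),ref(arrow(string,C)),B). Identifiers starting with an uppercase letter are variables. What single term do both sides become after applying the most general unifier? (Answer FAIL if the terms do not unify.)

Decompose tup3/3: arrow(C,io(B)) = arrow(T1,R),  ref(arrow(string,R)) = ref(arrow(string,C)),  bool = B.
Decompose arrow/2: C = T1,  io(B) = R.
Bind C := T1; substituting into the one remaining equation that mentions C gives: ref(arrow(string,R)) = ref(arrow(string,T1)).
Bind R := io(B); substituting into the one remaining equation that mentions R gives: ref(arrow(string,io(B))) = ref(arrow(string,T1)).
Decompose ref/1: arrow(string,io(B)) = arrow(string,T1).
Decompose arrow/2: string = string,  io(B) = T1.
Delete trivial equation string = string.
Bind T1 := io(B); no other remaining equation mentions T1. Substituting into the earlier binding gives C := io(B).
Bind B := bool. Substituting into the earlier bindings gives C := io(bool), R := io(bool), T1 := io(bool).
Applying the MGU to either side gives tup3(arrow(io(bool),io(bool)),ref(arrow(string,io(bool))),bool).

tup3(arrow(io(bool),io(bool)),ref(arrow(string,io(bool))),bool)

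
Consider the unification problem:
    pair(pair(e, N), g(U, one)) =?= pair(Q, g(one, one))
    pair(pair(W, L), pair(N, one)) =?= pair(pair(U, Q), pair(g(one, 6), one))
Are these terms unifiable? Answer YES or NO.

YES

Decompose pair/2: pair(e, N) =?= Q,  g(U, one) =?= g(one, one).
Bind Q := pair(e, N); substituting into the one remaining equation that mentions Q gives: pair(pair(W, L), pair(N, one)) =?= pair(pair(U, pair(e, N)), pair(g(one, 6), one)).
Decompose g/2: U =?= one,  one =?= one.
Bind U := one; substituting into the one remaining equation that mentions U gives: pair(pair(W, L), pair(N, one)) =?= pair(pair(one, pair(e, N)), pair(g(one, 6), one)).
Delete trivial equation one =?= one.
Decompose pair/2: pair(W, L) =?= pair(one, pair(e, N)),  pair(N, one) =?= pair(g(one, 6), one).
Decompose pair/2: W =?= one,  L =?= pair(e, N).
Bind W := one; no other remaining equation mentions W.
Bind L := pair(e, N); no other remaining equation mentions L.
Decompose pair/2: N =?= g(one, 6),  one =?= one.
Bind N := g(one, 6); no other remaining equation mentions N. Substituting into the earlier bindings gives Q := pair(e, g(one, 6)), L := pair(e, g(one, 6)).
Delete trivial equation one =?= one.
No equations remain and no clash or occurs-check failure arose, so a unifier exists.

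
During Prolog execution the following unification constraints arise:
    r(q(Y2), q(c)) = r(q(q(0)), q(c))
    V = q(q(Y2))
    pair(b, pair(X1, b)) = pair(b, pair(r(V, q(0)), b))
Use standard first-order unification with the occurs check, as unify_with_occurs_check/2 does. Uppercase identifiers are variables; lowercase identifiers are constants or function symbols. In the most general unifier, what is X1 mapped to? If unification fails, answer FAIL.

Decompose r/2: q(Y2) = q(q(0)),  q(c) = q(c).
Decompose q/1: Y2 = q(0).
Bind Y2 := q(0); substituting into the one remaining equation that mentions Y2 gives: V = q(q(q(0))).
Delete trivial equation q(c) = q(c).
Bind V := q(q(q(0))); substituting into the remaining equation gives: pair(b, pair(X1, b)) = pair(b, pair(r(q(q(q(0))), q(0)), b)).
Decompose pair/2: b = b,  pair(X1, b) = pair(r(q(q(q(0))), q(0)), b).
Delete trivial equation b = b.
Decompose pair/2: X1 = r(q(q(q(0))), q(0)),  b = b.
Bind X1 := r(q(q(q(0))), q(0)); no other remaining equation mentions X1.
Delete trivial equation b = b.
MGU = { Y2 ↦ q(0), V ↦ q(q(q(0))), X1 ↦ r(q(q(q(0))), q(0)) }, so X1 ↦ r(q(q(q(0))), q(0)).

r(q(q(q(0))), q(0))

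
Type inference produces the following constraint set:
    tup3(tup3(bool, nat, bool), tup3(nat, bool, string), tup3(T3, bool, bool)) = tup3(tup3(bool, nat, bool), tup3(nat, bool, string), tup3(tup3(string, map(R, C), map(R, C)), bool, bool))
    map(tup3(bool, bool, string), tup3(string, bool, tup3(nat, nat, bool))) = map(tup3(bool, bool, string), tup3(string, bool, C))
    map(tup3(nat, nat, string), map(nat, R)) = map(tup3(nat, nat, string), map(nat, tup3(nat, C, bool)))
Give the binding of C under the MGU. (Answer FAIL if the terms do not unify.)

Decompose tup3/3: tup3(bool, nat, bool) = tup3(bool, nat, bool),  tup3(nat, bool, string) = tup3(nat, bool, string),  tup3(T3, bool, bool) = tup3(tup3(string, map(R, C), map(R, C)), bool, bool).
Delete trivial equation tup3(bool, nat, bool) = tup3(bool, nat, bool).
Delete trivial equation tup3(nat, bool, string) = tup3(nat, bool, string).
Decompose tup3/3: T3 = tup3(string, map(R, C), map(R, C)),  bool = bool,  bool = bool.
Bind T3 := tup3(string, map(R, C), map(R, C)); no other remaining equation mentions T3.
Delete trivial equation bool = bool.
Delete trivial equation bool = bool.
Decompose map/2: tup3(bool, bool, string) = tup3(bool, bool, string),  tup3(string, bool, tup3(nat, nat, bool)) = tup3(string, bool, C).
Delete trivial equation tup3(bool, bool, string) = tup3(bool, bool, string).
Decompose tup3/3: string = string,  bool = bool,  tup3(nat, nat, bool) = C.
Delete trivial equation string = string.
Delete trivial equation bool = bool.
Bind C := tup3(nat, nat, bool); substituting into the remaining equation gives: map(tup3(nat, nat, string), map(nat, R)) = map(tup3(nat, nat, string), map(nat, tup3(nat, tup3(nat, nat, bool), bool))). Substituting into the earlier binding gives T3 := tup3(string, map(R, tup3(nat, nat, bool)), map(R, tup3(nat, nat, bool))).
Decompose map/2: tup3(nat, nat, string) = tup3(nat, nat, string),  map(nat, R) = map(nat, tup3(nat, tup3(nat, nat, bool), bool)).
Delete trivial equation tup3(nat, nat, string) = tup3(nat, nat, string).
Decompose map/2: nat = nat,  R = tup3(nat, tup3(nat, nat, bool), bool).
Delete trivial equation nat = nat.
Bind R := tup3(nat, tup3(nat, nat, bool), bool). Substituting into the earlier binding gives T3 := tup3(string, map(tup3(nat, tup3(nat, nat, bool), bool), tup3(nat, nat, bool)), map(tup3(nat, tup3(nat, nat, bool), bool), tup3(nat, nat, bool))).
MGU = { T3 -> tup3(string, map(tup3(nat, tup3(nat, nat, bool), bool), tup3(nat, nat, bool)), map(tup3(nat, tup3(nat, nat, bool), bool), tup3(nat, nat, bool))), C -> tup3(nat, nat, bool), R -> tup3(nat, tup3(nat, nat, bool), bool) }, so C -> tup3(nat, nat, bool).

tup3(nat, nat, bool)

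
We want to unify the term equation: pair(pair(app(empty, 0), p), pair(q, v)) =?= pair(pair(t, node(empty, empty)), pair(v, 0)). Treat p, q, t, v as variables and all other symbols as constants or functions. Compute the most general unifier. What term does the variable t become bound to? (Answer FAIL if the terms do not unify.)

app(empty, 0)

Decompose pair/2: pair(app(empty, 0), p) =?= pair(t, node(empty, empty)),  pair(q, v) =?= pair(v, 0).
Decompose pair/2: app(empty, 0) =?= t,  p =?= node(empty, empty).
Bind t := app(empty, 0); no other remaining equation mentions t.
Bind p := node(empty, empty); no other remaining equation mentions p.
Decompose pair/2: q =?= v,  v =?= 0.
Bind q := v; no other remaining equation mentions q.
Bind v := 0. Substituting into the earlier binding gives q := 0.
MGU = { t := app(empty, 0), p := node(empty, empty), q := 0, v := 0 }, so t := app(empty, 0).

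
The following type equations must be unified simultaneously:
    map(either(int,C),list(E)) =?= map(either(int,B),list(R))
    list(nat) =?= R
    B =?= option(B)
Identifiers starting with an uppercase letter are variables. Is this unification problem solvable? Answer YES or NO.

Decompose map/2: either(int,C) =?= either(int,B),  list(E) =?= list(R).
Decompose either/2: int =?= int,  C =?= B.
Delete trivial equation int =?= int.
Bind C := B; no other remaining equation mentions C.
Decompose list/1: E =?= R.
Bind E := R; no other remaining equation mentions E.
Bind R := list(nat); no other remaining equation mentions R. Substituting into the earlier binding gives E := list(nat).
Occurs check fails: B occurs in option(B); the equation B =?= option(B) has no finite solution.

NO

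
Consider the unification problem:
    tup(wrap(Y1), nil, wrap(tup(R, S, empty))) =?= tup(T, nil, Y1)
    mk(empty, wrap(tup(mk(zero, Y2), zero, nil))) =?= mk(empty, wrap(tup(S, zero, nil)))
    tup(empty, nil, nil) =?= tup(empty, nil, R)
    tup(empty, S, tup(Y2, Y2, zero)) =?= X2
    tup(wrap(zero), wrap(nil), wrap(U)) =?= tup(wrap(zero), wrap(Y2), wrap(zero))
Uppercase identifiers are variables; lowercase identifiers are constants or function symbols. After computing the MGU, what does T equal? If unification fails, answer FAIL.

wrap(wrap(tup(nil, mk(zero, nil), empty)))

Decompose tup/3: wrap(Y1) =?= T,  nil =?= nil,  wrap(tup(R, S, empty)) =?= Y1.
Bind T := wrap(Y1); no other remaining equation mentions T.
Delete trivial equation nil =?= nil.
Bind Y1 := wrap(tup(R, S, empty)); no other remaining equation mentions Y1. Substituting into the earlier binding gives T := wrap(wrap(tup(R, S, empty))).
Decompose mk/2: empty =?= empty,  wrap(tup(mk(zero, Y2), zero, nil)) =?= wrap(tup(S, zero, nil)).
Delete trivial equation empty =?= empty.
Decompose wrap/1: tup(mk(zero, Y2), zero, nil) =?= tup(S, zero, nil).
Decompose tup/3: mk(zero, Y2) =?= S,  zero =?= zero,  nil =?= nil.
Bind S := mk(zero, Y2); substituting into the one remaining equation that mentions S gives: tup(empty, mk(zero, Y2), tup(Y2, Y2, zero)) =?= X2. Substituting into the earlier bindings gives T := wrap(wrap(tup(R, mk(zero, Y2), empty))), Y1 := wrap(tup(R, mk(zero, Y2), empty)).
Delete trivial equation zero =?= zero.
Delete trivial equation nil =?= nil.
Decompose tup/3: empty =?= empty,  nil =?= nil,  nil =?= R.
Delete trivial equation empty =?= empty.
Delete trivial equation nil =?= nil.
Bind R := nil; no other remaining equation mentions R. Substituting into the earlier bindings gives T := wrap(wrap(tup(nil, mk(zero, Y2), empty))), Y1 := wrap(tup(nil, mk(zero, Y2), empty)).
Bind X2 := tup(empty, mk(zero, Y2), tup(Y2, Y2, zero)); no other remaining equation mentions X2.
Decompose tup/3: wrap(zero) =?= wrap(zero),  wrap(nil) =?= wrap(Y2),  wrap(U) =?= wrap(zero).
Delete trivial equation wrap(zero) =?= wrap(zero).
Decompose wrap/1: nil =?= Y2.
Bind Y2 := nil; no other remaining equation mentions Y2. Substituting into the earlier bindings gives T := wrap(wrap(tup(nil, mk(zero, nil), empty))), Y1 := wrap(tup(nil, mk(zero, nil), empty)), S := mk(zero, nil), X2 := tup(empty, mk(zero, nil), tup(nil, nil, zero)).
Decompose wrap/1: U =?= zero.
Bind U := zero.
MGU = { T -> wrap(wrap(tup(nil, mk(zero, nil), empty))), Y1 -> wrap(tup(nil, mk(zero, nil), empty)), S -> mk(zero, nil), R -> nil, X2 -> tup(empty, mk(zero, nil), tup(nil, nil, zero)), Y2 -> nil, U -> zero }, so T -> wrap(wrap(tup(nil, mk(zero, nil), empty))).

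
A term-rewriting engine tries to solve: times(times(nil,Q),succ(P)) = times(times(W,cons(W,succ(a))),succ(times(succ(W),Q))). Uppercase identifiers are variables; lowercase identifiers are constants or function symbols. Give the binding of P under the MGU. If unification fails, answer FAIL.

Decompose times/2: times(nil,Q) = times(W,cons(W,succ(a))),  succ(P) = succ(times(succ(W),Q)).
Decompose times/2: nil = W,  Q = cons(W,succ(a)).
Bind W := nil; substituting into the remaining equations gives: Q = cons(nil,succ(a)),  succ(P) = succ(times(succ(nil),Q)).
Bind Q := cons(nil,succ(a)); substituting into the remaining equation gives: succ(P) = succ(times(succ(nil),cons(nil,succ(a)))).
Decompose succ/1: P = times(succ(nil),cons(nil,succ(a))).
Bind P := times(succ(nil),cons(nil,succ(a))).
MGU = { W := nil, Q := cons(nil,succ(a)), P := times(succ(nil),cons(nil,succ(a))) }, so P := times(succ(nil),cons(nil,succ(a))).

times(succ(nil),cons(nil,succ(a)))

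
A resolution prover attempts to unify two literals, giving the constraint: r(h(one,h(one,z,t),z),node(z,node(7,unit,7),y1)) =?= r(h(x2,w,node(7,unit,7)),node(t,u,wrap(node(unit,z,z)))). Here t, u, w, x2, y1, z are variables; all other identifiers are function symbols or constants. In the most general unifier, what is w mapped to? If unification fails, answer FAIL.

h(one,node(7,unit,7),node(7,unit,7))

Decompose r/2: h(one,h(one,z,t),z) =?= h(x2,w,node(7,unit,7)),  node(z,node(7,unit,7),y1) =?= node(t,u,wrap(node(unit,z,z))).
Decompose h/3: one =?= x2,  h(one,z,t) =?= w,  z =?= node(7,unit,7).
Bind x2 := one; no other remaining equation mentions x2.
Bind w := h(one,z,t); no other remaining equation mentions w.
Bind z := node(7,unit,7); substituting into the remaining equation gives: node(node(7,unit,7),node(7,unit,7),y1) =?= node(t,u,wrap(node(unit,node(7,unit,7),node(7,unit,7)))). Substituting into the earlier binding gives w := h(one,node(7,unit,7),t).
Decompose node/3: node(7,unit,7) =?= t,  node(7,unit,7) =?= u,  y1 =?= wrap(node(unit,node(7,unit,7),node(7,unit,7))).
Bind t := node(7,unit,7); no other remaining equation mentions t. Substituting into the earlier binding gives w := h(one,node(7,unit,7),node(7,unit,7)).
Bind u := node(7,unit,7); no other remaining equation mentions u.
Bind y1 := wrap(node(unit,node(7,unit,7),node(7,unit,7))).
MGU = { x2 := one, w := h(one,node(7,unit,7),node(7,unit,7)), z := node(7,unit,7), t := node(7,unit,7), u := node(7,unit,7), y1 := wrap(node(unit,node(7,unit,7),node(7,unit,7))) }, so w := h(one,node(7,unit,7),node(7,unit,7)).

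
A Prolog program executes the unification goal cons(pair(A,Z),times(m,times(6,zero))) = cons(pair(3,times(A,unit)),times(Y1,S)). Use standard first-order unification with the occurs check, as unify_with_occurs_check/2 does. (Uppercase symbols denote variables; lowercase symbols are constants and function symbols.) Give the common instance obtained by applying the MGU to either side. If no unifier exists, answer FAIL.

cons(pair(3,times(3,unit)),times(m,times(6,zero)))

Decompose cons/2: pair(A,Z) = pair(3,times(A,unit)),  times(m,times(6,zero)) = times(Y1,S).
Decompose pair/2: A = 3,  Z = times(A,unit).
Bind A := 3; substituting into the one remaining equation that mentions A gives: Z = times(3,unit).
Bind Z := times(3,unit); no other remaining equation mentions Z.
Decompose times/2: m = Y1,  times(6,zero) = S.
Bind Y1 := m; no other remaining equation mentions Y1.
Bind S := times(6,zero).
Applying the MGU to either side gives cons(pair(3,times(3,unit)),times(m,times(6,zero))).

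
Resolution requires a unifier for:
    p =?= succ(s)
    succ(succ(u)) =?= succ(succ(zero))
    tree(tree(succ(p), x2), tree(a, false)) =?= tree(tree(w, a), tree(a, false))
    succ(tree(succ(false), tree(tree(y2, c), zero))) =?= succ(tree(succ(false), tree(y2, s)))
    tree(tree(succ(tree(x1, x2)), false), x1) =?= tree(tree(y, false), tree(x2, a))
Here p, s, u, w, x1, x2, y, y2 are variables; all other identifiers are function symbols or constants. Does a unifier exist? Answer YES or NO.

Bind p := succ(s); substituting into the one remaining equation that mentions p gives: tree(tree(succ(succ(s)), x2), tree(a, false)) =?= tree(tree(w, a), tree(a, false)).
Decompose succ/1: succ(u) =?= succ(zero).
Decompose succ/1: u =?= zero.
Bind u := zero; no other remaining equation mentions u.
Decompose tree/2: tree(succ(succ(s)), x2) =?= tree(w, a),  tree(a, false) =?= tree(a, false).
Decompose tree/2: succ(succ(s)) =?= w,  x2 =?= a.
Bind w := succ(succ(s)); no other remaining equation mentions w.
Bind x2 := a; substituting into the one remaining equation that mentions x2 gives: tree(tree(succ(tree(x1, a)), false), x1) =?= tree(tree(y, false), tree(a, a)).
Delete trivial equation tree(a, false) =?= tree(a, false).
Decompose succ/1: tree(succ(false), tree(tree(y2, c), zero)) =?= tree(succ(false), tree(y2, s)).
Decompose tree/2: succ(false) =?= succ(false),  tree(tree(y2, c), zero) =?= tree(y2, s).
Delete trivial equation succ(false) =?= succ(false).
Decompose tree/2: tree(y2, c) =?= y2,  zero =?= s.
Occurs check fails: y2 occurs in tree(y2, c); the equation y2 =?= tree(y2, c) has no finite solution.

NO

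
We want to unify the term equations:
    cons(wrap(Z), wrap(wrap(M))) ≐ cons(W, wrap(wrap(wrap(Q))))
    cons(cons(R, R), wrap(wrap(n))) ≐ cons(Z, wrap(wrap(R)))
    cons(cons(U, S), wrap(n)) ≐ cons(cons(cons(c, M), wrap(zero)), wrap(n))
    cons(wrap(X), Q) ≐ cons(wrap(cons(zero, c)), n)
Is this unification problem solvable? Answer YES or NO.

Decompose cons/2: wrap(Z) ≐ W,  wrap(wrap(M)) ≐ wrap(wrap(wrap(Q))).
Bind W := wrap(Z); no other remaining equation mentions W.
Decompose wrap/1: wrap(M) ≐ wrap(wrap(Q)).
Decompose wrap/1: M ≐ wrap(Q).
Bind M := wrap(Q); substituting into the one remaining equation that mentions M gives: cons(cons(U, S), wrap(n)) ≐ cons(cons(cons(c, wrap(Q)), wrap(zero)), wrap(n)).
Decompose cons/2: cons(R, R) ≐ Z,  wrap(wrap(n)) ≐ wrap(wrap(R)).
Bind Z := cons(R, R); no other remaining equation mentions Z. Substituting into the earlier binding gives W := wrap(cons(R, R)).
Decompose wrap/1: wrap(n) ≐ wrap(R).
Decompose wrap/1: n ≐ R.
Bind R := n; no other remaining equation mentions R. Substituting into the earlier bindings gives W := wrap(cons(n, n)), Z := cons(n, n).
Decompose cons/2: cons(U, S) ≐ cons(cons(c, wrap(Q)), wrap(zero)),  wrap(n) ≐ wrap(n).
Decompose cons/2: U ≐ cons(c, wrap(Q)),  S ≐ wrap(zero).
Bind U := cons(c, wrap(Q)); no other remaining equation mentions U.
Bind S := wrap(zero); no other remaining equation mentions S.
Delete trivial equation wrap(n) ≐ wrap(n).
Decompose cons/2: wrap(X) ≐ wrap(cons(zero, c)),  Q ≐ n.
Decompose wrap/1: X ≐ cons(zero, c).
Bind X := cons(zero, c); no other remaining equation mentions X.
Bind Q := n. Substituting into the earlier bindings gives M := wrap(n), U := cons(c, wrap(n)).
No equations remain and no clash or occurs-check failure arose, so a unifier exists.

YES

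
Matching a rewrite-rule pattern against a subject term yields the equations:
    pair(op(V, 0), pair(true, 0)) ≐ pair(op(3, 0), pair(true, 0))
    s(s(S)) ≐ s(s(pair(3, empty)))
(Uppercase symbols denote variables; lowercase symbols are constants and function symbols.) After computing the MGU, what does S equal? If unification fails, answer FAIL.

pair(3, empty)

Decompose pair/2: op(V, 0) ≐ op(3, 0),  pair(true, 0) ≐ pair(true, 0).
Decompose op/2: V ≐ 3,  0 ≐ 0.
Bind V := 3; no other remaining equation mentions V.
Delete trivial equation 0 ≐ 0.
Delete trivial equation pair(true, 0) ≐ pair(true, 0).
Decompose s/1: s(S) ≐ s(pair(3, empty)).
Decompose s/1: S ≐ pair(3, empty).
Bind S := pair(3, empty).
MGU = { V -> 3, S -> pair(3, empty) }, so S -> pair(3, empty).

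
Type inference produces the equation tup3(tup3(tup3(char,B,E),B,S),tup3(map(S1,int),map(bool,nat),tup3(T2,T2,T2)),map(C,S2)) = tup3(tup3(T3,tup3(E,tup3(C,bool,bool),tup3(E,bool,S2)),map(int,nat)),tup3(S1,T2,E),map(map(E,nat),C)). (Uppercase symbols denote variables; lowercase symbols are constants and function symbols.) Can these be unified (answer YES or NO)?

NO

Decompose tup3/3: tup3(tup3(char,B,E),B,S) = tup3(T3,tup3(E,tup3(C,bool,bool),tup3(E,bool,S2)),map(int,nat)),  tup3(map(S1,int),map(bool,nat),tup3(T2,T2,T2)) = tup3(S1,T2,E),  map(C,S2) = map(map(E,nat),C).
Decompose tup3/3: tup3(char,B,E) = T3,  B = tup3(E,tup3(C,bool,bool),tup3(E,bool,S2)),  S = map(int,nat).
Bind T3 := tup3(char,B,E); no other remaining equation mentions T3.
Bind B := tup3(E,tup3(C,bool,bool),tup3(E,bool,S2)); no other remaining equation mentions B. Substituting into the earlier binding gives T3 := tup3(char,tup3(E,tup3(C,bool,bool),tup3(E,bool,S2)),E).
Bind S := map(int,nat); no other remaining equation mentions S.
Decompose tup3/3: map(S1,int) = S1,  map(bool,nat) = T2,  tup3(T2,T2,T2) = E.
Occurs check fails: S1 occurs in map(S1,int); the equation S1 = map(S1,int) has no finite solution.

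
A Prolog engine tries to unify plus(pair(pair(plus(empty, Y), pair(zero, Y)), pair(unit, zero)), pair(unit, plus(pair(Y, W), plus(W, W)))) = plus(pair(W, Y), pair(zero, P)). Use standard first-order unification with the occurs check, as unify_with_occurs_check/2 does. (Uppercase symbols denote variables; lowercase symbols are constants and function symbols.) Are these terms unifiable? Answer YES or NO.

NO

Decompose plus/2: pair(pair(plus(empty, Y), pair(zero, Y)), pair(unit, zero)) = pair(W, Y),  pair(unit, plus(pair(Y, W), plus(W, W))) = pair(zero, P).
Decompose pair/2: pair(plus(empty, Y), pair(zero, Y)) = W,  pair(unit, zero) = Y.
Bind W := pair(plus(empty, Y), pair(zero, Y)); substituting into the one remaining equation that mentions W gives: pair(unit, plus(pair(Y, pair(plus(empty, Y), pair(zero, Y))), plus(pair(plus(empty, Y), pair(zero, Y)), pair(plus(empty, Y), pair(zero, Y))))) = pair(zero, P).
Bind Y := pair(unit, zero); substituting into the remaining equation gives: pair(unit, plus(pair(pair(unit, zero), pair(plus(empty, pair(unit, zero)), pair(zero, pair(unit, zero)))), plus(pair(plus(empty, pair(unit, zero)), pair(zero, pair(unit, zero))), pair(plus(empty, pair(unit, zero)), pair(zero, pair(unit, zero)))))) = pair(zero, P). Substituting into the earlier binding gives W := pair(plus(empty, pair(unit, zero)), pair(zero, pair(unit, zero))).
Decompose pair/2: unit = zero,  plus(pair(pair(unit, zero), pair(plus(empty, pair(unit, zero)), pair(zero, pair(unit, zero)))), plus(pair(plus(empty, pair(unit, zero)), pair(zero, pair(unit, zero))), pair(plus(empty, pair(unit, zero)), pair(zero, pair(unit, zero))))) = P.
Clash: constants unit and zero differ; no unifier exists.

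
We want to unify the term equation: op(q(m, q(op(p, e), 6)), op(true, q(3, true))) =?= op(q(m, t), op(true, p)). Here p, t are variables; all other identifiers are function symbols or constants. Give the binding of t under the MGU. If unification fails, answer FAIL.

Decompose op/2: q(m, q(op(p, e), 6)) =?= q(m, t),  op(true, q(3, true)) =?= op(true, p).
Decompose q/2: m =?= m,  q(op(p, e), 6) =?= t.
Delete trivial equation m =?= m.
Bind t := q(op(p, e), 6); no other remaining equation mentions t.
Decompose op/2: true =?= true,  q(3, true) =?= p.
Delete trivial equation true =?= true.
Bind p := q(3, true). Substituting into the earlier binding gives t := q(op(q(3, true), e), 6).
MGU = { t -> q(op(q(3, true), e), 6), p -> q(3, true) }, so t -> q(op(q(3, true), e), 6).

q(op(q(3, true), e), 6)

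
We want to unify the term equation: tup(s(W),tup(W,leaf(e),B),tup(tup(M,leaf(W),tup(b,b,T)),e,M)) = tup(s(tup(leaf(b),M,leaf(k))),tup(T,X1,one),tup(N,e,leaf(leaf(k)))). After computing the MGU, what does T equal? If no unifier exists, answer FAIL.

tup(leaf(b),leaf(leaf(k)),leaf(k))

Decompose tup/3: s(W) = s(tup(leaf(b),M,leaf(k))),  tup(W,leaf(e),B) = tup(T,X1,one),  tup(tup(M,leaf(W),tup(b,b,T)),e,M) = tup(N,e,leaf(leaf(k))).
Decompose s/1: W = tup(leaf(b),M,leaf(k)).
Bind W := tup(leaf(b),M,leaf(k)); substituting into the remaining equations gives: tup(tup(leaf(b),M,leaf(k)),leaf(e),B) = tup(T,X1,one),  tup(tup(M,leaf(tup(leaf(b),M,leaf(k))),tup(b,b,T)),e,M) = tup(N,e,leaf(leaf(k))).
Decompose tup/3: tup(leaf(b),M,leaf(k)) = T,  leaf(e) = X1,  B = one.
Bind T := tup(leaf(b),M,leaf(k)); substituting into the one remaining equation that mentions T gives: tup(tup(M,leaf(tup(leaf(b),M,leaf(k))),tup(b,b,tup(leaf(b),M,leaf(k)))),e,M) = tup(N,e,leaf(leaf(k))).
Bind X1 := leaf(e); no other remaining equation mentions X1.
Bind B := one; no other remaining equation mentions B.
Decompose tup/3: tup(M,leaf(tup(leaf(b),M,leaf(k))),tup(b,b,tup(leaf(b),M,leaf(k)))) = N,  e = e,  M = leaf(leaf(k)).
Bind N := tup(M,leaf(tup(leaf(b),M,leaf(k))),tup(b,b,tup(leaf(b),M,leaf(k)))); no other remaining equation mentions N.
Delete trivial equation e = e.
Bind M := leaf(leaf(k)). Substituting into the earlier bindings gives W := tup(leaf(b),leaf(leaf(k)),leaf(k)), T := tup(leaf(b),leaf(leaf(k)),leaf(k)), N := tup(leaf(leaf(k)),leaf(tup(leaf(b),leaf(leaf(k)),leaf(k))),tup(b,b,tup(leaf(b),leaf(leaf(k)),leaf(k)))).
MGU = { W -> tup(leaf(b),leaf(leaf(k)),leaf(k)), T -> tup(leaf(b),leaf(leaf(k)),leaf(k)), X1 -> leaf(e), B -> one, N -> tup(leaf(leaf(k)),leaf(tup(leaf(b),leaf(leaf(k)),leaf(k))),tup(b,b,tup(leaf(b),leaf(leaf(k)),leaf(k)))), M -> leaf(leaf(k)) }, so T -> tup(leaf(b),leaf(leaf(k)),leaf(k)).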